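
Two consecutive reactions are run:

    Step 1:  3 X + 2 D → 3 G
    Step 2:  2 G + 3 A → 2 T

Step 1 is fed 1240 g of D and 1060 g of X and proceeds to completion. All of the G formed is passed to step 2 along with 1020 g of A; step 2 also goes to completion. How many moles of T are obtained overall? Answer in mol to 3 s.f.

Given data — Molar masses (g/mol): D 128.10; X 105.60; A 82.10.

8.28 mol

Step 1:
n(D) = 1240 / 128.10 = 9.680 mol
n(X) = 1060 / 105.60 = 10.04 mol
n/ν for D = 9.680/2 = 4.840
n/ν for X = 10.04/3 = 3.347
Smallest n/ν is X → limiting reagent.
n(G) produced = (3/3) × 10.04 = 10.04 mol
Step 2:
n(G) available = 10.04 mol
n(A) = 1020 / 82.10 = 12.42 mol
n/ν for G = 10.04/2 = 5.020
n/ν for A = 12.42/3 = 4.140
Smallest n/ν is A → limiting reagent.
n(T) = (2/3) × 12.42 = 8.280 mol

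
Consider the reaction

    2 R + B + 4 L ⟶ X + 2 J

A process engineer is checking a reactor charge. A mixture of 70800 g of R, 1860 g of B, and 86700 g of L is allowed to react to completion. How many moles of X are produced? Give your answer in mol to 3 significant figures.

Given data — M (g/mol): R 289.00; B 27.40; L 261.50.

n(R) = 70800 / 289.00 = 245.0 mol
n(B) = 1860 / 27.40 = 67.88 mol
n(L) = 86700 / 261.50 = 331.5 mol
n/ν for R = 245.0/2 = 122.5
n/ν for B = 67.88/1 = 67.88
n/ν for L = 331.5/4 = 82.88
Smallest n/ν is B → limiting reagent.
n(X) = (1/1) × 67.88 = 67.88 mol

67.9 mol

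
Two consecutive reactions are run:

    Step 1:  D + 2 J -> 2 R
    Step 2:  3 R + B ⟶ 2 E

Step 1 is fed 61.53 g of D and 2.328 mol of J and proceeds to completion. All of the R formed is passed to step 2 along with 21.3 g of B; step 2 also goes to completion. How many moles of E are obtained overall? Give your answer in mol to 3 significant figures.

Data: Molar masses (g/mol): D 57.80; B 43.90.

0.970 mol

Step 1:
n(D) = 61.53 / 57.80 = 1.065 mol
n(J) = 2.328 mol
n/ν → D: 1.065, J: 1.164; D is limiting.
n(R) produced = (2/1) × 1.065 = 2.130 mol
Step 2:
n(R) available = 2.130 mol
n(B) = 21.30 / 43.90 = 0.4852 mol
n/ν → R: 0.7100, B: 0.4852; B is limiting.
n(E) = (2/1) × 0.4852 = 0.9704 mol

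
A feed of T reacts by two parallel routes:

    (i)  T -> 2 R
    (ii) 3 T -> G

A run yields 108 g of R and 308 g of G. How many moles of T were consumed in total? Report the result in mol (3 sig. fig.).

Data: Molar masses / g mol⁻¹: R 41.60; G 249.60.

5.00 mol

n(R) = 108 / 41.60 = 2.596 mol
n(G) = 308 / 249.60 = 1.234 mol
n(T) via (i) = (1/2)×2.596 = 1.298 mol
n(T) via (ii) = (3/1)×1.234 = 3.702 mol
total n(T) = 1.298 + 3.702 = 5.000 mol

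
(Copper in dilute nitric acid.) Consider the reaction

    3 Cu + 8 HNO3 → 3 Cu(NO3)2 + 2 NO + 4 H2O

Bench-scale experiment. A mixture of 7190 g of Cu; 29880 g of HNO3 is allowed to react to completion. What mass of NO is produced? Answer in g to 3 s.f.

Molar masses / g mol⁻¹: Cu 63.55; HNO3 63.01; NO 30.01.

n(Cu) = 7190 / 63.55 = 113.1 mol
n(HNO3) = 29880 / 63.01 = 474.2 mol
n/ν for Cu = 113.1/3 = 37.70
n/ν for HNO3 = 474.2/8 = 59.28
Smallest n/ν is Cu → limiting reagent.
n(NO) = (2/3) × 113.1 = 75.40 mol
mass = 75.40 × 30.01 = 2263 g

2260 g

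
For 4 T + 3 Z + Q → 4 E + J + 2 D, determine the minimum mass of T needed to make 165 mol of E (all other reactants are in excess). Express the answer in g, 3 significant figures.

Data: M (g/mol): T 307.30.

50700 g

n(E) = 165.0 mol
n(T) = (4/4) × 165.0 = 165.0 mol
mass = 165.0 × 307.30 = 50700 g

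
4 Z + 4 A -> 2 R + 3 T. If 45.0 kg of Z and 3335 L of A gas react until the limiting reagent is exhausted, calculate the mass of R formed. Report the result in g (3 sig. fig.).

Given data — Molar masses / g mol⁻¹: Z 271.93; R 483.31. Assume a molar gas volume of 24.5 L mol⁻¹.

32900 g

n(Z) = 45.00×1000 / 271.93 = 165.5 mol
n(A) = 3335 / 24.5 = 136.1 mol
n/ν → Z: 41.38, A: 34.03; A is limiting.
n(R) = (2/4) × 136.1 = 68.05 mol
mass = 68.05 × 483.31 = 32890 g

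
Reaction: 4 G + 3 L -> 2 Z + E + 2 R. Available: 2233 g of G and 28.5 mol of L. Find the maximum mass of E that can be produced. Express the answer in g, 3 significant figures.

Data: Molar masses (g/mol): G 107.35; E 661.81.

n(G) = 2233 / 107.35 = 20.80 mol
n(L) = 28.50 mol
n/ν for G = 20.80/4 = 5.200
n/ν for L = 28.50/3 = 9.500
Smallest n/ν is G → limiting reagent.
n(E) = (1/4) × 20.80 = 5.200 mol
mass = 5.200 × 661.81 = 3441 g

3440 g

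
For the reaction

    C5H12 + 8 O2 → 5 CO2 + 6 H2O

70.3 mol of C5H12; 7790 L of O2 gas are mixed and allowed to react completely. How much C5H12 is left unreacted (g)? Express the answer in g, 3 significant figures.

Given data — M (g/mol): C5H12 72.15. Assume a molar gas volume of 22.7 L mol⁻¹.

1980 g

n(C5H12) = 70.30 mol
n(O2) = 7790 / 22.7 = 343.2 mol
n/ν for C5H12 = 70.30/1 = 70.30
n/ν for O2 = 343.2/8 = 42.90
Smallest n/ν is O2 → limiting reagent.
C5H12 consumed = (1/8) × 343.2 = 42.90 mol
C5H12 remaining = 70.30 − 42.90 = 27.40 mol
mass = 27.40 × 72.15 = 1977 g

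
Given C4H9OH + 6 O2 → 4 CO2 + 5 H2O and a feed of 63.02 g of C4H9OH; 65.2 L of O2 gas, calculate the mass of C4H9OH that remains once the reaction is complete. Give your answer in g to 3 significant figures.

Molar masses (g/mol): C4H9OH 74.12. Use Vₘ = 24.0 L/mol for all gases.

29.5 g

n(C4H9OH) = 63.02 / 74.12 = 0.8502 mol
n(O2) = 65.20 / 24.0 = 2.717 mol
n/ν → C4H9OH: 0.8502, O2: 0.4528; O2 is limiting.
C4H9OH consumed = (1/6) × 2.717 = 0.4528 mol
C4H9OH remaining = 0.8502 − 0.4528 = 0.3974 mol
mass = 0.3974 × 74.12 = 29.46 g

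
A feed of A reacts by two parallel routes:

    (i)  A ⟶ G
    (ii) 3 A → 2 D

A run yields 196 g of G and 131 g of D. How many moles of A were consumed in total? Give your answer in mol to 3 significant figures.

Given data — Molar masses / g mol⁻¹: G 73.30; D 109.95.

n(G) = 196 / 73.30 = 2.674 mol
n(D) = 131 / 109.95 = 1.191 mol
n(A) via (i) = (1/1)×2.674 = 2.674 mol
n(A) via (ii) = (3/2)×1.191 = 1.787 mol
total n(A) = 2.674 + 1.787 = 4.461 mol

4.46 mol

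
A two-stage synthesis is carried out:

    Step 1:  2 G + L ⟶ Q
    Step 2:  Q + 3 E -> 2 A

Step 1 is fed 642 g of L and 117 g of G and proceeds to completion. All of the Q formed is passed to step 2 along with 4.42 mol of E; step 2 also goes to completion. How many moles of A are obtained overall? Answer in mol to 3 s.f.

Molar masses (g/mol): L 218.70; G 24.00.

Step 1:
n(L) = 642.0 / 218.70 = 2.936 mol
n(G) = 117.0 / 24.00 = 4.875 mol
n/ν → L: 2.936, G: 2.438; G is limiting.
n(Q) produced = (1/2) × 4.875 = 2.438 mol
Step 2:
n(Q) available = 2.438 mol
n(E) = 4.420 mol
n/ν → Q: 2.438, E: 1.473; E is limiting.
n(A) = (2/3) × 4.420 = 2.947 mol

2.95 mol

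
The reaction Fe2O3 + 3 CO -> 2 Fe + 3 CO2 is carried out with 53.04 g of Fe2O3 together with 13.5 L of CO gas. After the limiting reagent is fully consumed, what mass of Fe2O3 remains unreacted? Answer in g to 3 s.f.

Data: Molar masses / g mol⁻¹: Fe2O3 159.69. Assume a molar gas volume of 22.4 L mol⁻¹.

21.0 g

n(Fe2O3) = 53.04 / 159.69 = 0.3321 mol
n(CO) = 13.50 / 22.4 = 0.6027 mol
n/ν for Fe2O3 = 0.3321/1 = 0.3321
n/ν for CO = 0.6027/3 = 0.2009
Smallest n/ν is CO → limiting reagent.
Fe2O3 consumed = (1/3) × 0.6027 = 0.2009 mol
Fe2O3 remaining = 0.3321 − 0.2009 = 0.1312 mol
mass = 0.1312 × 159.69 = 20.95 g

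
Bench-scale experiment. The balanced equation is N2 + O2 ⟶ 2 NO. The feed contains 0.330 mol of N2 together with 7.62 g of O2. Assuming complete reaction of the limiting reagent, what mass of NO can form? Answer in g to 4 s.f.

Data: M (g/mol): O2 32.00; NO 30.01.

n(N2) = 0.3300 mol
n(O2) = 7.620 / 32.00 = 0.2381 mol
n/ν for N2 = 0.3300/1 = 0.3300
n/ν for O2 = 0.2381/1 = 0.2381
Smallest n/ν is O2 → limiting reagent.
n(NO) = (2/1) × 0.2381 = 0.4762 mol
mass = 0.4762 × 30.01 = 14.29 g

14.29 g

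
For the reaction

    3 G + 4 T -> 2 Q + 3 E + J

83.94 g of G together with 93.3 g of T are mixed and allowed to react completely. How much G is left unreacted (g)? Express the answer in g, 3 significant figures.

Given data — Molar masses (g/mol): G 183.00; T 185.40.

14.9 g

n(G) = 83.94 / 183.00 = 0.4587 mol
n(T) = 93.30 / 185.40 = 0.5032 mol
n/ν for G = 0.4587/3 = 0.1529
n/ν for T = 0.5032/4 = 0.1258
Smallest n/ν is T → limiting reagent.
G consumed = (3/4) × 0.5032 = 0.3774 mol
G remaining = 0.4587 − 0.3774 = 0.08130 mol
mass = 0.08130 × 183.00 = 14.88 g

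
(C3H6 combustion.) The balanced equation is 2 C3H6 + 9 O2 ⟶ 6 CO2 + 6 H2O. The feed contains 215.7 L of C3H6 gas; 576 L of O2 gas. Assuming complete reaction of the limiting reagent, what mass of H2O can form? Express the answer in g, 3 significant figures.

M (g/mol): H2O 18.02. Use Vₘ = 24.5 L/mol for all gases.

n(C3H6) = 215.7 / 24.5 = 8.804 mol
n(O2) = 576.0 / 24.5 = 23.51 mol
n/ν for C3H6 = 8.804/2 = 4.402
n/ν for O2 = 23.51/9 = 2.612
Smallest n/ν is O2 → limiting reagent.
n(H2O) = (6/9) × 23.51 = 15.67 mol
mass = 15.67 × 18.02 = 282.4 g

282 g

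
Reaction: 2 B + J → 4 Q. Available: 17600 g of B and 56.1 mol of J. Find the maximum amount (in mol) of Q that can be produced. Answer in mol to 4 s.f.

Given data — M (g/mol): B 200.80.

n(B) = 17600 / 200.80 = 87.65 mol
n(J) = 56.10 mol
n/ν for B = 87.65/2 = 43.83
n/ν for J = 56.10/1 = 56.10
Smallest n/ν is B → limiting reagent.
n(Q) = (4/2) × 87.65 = 175.3 mol

175.3 mol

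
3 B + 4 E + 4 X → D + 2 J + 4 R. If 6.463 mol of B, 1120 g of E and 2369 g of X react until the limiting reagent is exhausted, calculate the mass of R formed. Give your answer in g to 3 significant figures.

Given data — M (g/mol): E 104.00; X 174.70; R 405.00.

3490 g

n(B) = 6.463 mol
n(E) = 1120 / 104.00 = 10.77 mol
n(X) = 2369 / 174.70 = 13.56 mol
n/ν for B = 6.463/3 = 2.154
n/ν for E = 10.77/4 = 2.693
n/ν for X = 13.56/4 = 3.390
Smallest n/ν is B → limiting reagent.
n(R) = (4/3) × 6.463 = 8.617 mol
mass = 8.617 × 405.00 = 3490 g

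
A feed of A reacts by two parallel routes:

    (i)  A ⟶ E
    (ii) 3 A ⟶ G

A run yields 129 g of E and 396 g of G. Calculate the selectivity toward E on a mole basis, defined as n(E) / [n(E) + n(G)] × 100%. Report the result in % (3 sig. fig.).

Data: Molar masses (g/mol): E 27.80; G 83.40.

n(E) = 129 / 27.80 = 4.640 mol
n(G) = 396 / 83.40 = 4.748 mol
selectivity = 4.640/(4.640+4.748) × 100 = 49.42 %

49.4 %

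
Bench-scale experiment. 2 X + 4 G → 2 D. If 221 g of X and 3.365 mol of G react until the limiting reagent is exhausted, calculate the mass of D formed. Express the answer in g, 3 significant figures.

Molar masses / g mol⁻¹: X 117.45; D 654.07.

1100 g

n(X) = 221.0 / 117.45 = 1.882 mol
n(G) = 3.365 mol
n/ν for X = 1.882/2 = 0.9410
n/ν for G = 3.365/4 = 0.8413
Smallest n/ν is G → limiting reagent.
n(D) = (2/4) × 3.365 = 1.683 mol
mass = 1.683 × 654.07 = 1101 g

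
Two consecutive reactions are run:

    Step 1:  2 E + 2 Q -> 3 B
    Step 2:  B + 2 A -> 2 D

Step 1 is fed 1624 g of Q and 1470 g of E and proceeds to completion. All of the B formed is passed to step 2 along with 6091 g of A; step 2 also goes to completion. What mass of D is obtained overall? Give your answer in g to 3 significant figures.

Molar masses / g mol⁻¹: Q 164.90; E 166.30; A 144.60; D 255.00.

6760 g

Step 1:
n(Q) = 1624 / 164.90 = 9.848 mol
n(E) = 1470 / 166.30 = 8.839 mol
n/ν → Q: 4.924, E: 4.420; E is limiting.
n(B) produced = (3/2) × 8.839 = 13.26 mol
Step 2:
n(B) available = 13.26 mol
n(A) = 6091 / 144.60 = 42.12 mol
n/ν → B: 13.26, A: 21.06; B is limiting.
n(D) = (2/1) × 13.26 = 26.52 mol
mass = 26.52 × 255.00 = 6763 g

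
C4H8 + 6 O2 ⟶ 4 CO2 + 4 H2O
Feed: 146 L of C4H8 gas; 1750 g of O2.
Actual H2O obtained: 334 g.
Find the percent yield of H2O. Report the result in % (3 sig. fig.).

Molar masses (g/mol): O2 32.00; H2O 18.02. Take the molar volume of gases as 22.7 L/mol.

72.0 %

n(C4H8) = 146.0 / 22.7 = 6.432 mol
n(O2) = 1750 / 32.00 = 54.69 mol
n/ν for C4H8 = 6.432/1 = 6.432
n/ν for O2 = 54.69/6 = 9.115
Smallest n/ν is C4H8 → limiting reagent.
theoretical n(H2O) = (4/1) × 6.432 = 25.73 mol → 463.7 g
% yield = 334 / 463.7 × 100 = 72.03 %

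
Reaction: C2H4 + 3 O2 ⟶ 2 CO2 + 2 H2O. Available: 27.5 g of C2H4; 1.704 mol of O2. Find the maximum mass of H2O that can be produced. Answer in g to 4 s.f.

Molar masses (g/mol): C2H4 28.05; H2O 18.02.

20.47 g

n(C2H4) = 27.50 / 28.05 = 0.9804 mol
n(O2) = 1.704 mol
n/ν for C2H4 = 0.9804/1 = 0.9804
n/ν for O2 = 1.704/3 = 0.5680
Smallest n/ν is O2 → limiting reagent.
n(H2O) = (2/3) × 1.704 = 1.136 mol
mass = 1.136 × 18.02 = 20.47 g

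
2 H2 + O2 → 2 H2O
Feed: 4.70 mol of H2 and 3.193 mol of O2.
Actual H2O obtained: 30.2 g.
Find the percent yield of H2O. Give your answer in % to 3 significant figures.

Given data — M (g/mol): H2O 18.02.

n(H2) = 4.700 mol
n(O2) = 3.193 mol
n/ν → H2: 2.350, O2: 3.193; H2 is limiting.
theoretical n(H2O) = (2/2) × 4.700 = 4.700 mol → 84.69 g
% yield = 30.2 / 84.69 × 100 = 35.66 %

35.7 %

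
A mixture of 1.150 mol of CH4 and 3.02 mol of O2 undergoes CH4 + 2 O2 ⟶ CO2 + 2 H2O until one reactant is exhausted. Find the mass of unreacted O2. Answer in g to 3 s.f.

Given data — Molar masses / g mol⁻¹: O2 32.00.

23.0 g

n(CH4) = 1.150 mol
n(O2) = 3.020 mol
n/ν for CH4 = 1.150/1 = 1.150
n/ν for O2 = 3.020/2 = 1.510
Smallest n/ν is CH4 → limiting reagent.
O2 consumed = (2/1) × 1.150 = 2.300 mol
O2 remaining = 3.020 − 2.300 = 0.7200 mol
mass = 0.7200 × 32.00 = 23.04 g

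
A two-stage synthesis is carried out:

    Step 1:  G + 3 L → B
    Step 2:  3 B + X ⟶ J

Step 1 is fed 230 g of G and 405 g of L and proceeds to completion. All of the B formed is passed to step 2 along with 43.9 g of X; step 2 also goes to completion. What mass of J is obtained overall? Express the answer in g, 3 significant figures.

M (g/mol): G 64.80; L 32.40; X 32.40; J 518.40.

613 g

Step 1:
n(G) = 230.0 / 64.80 = 3.549 mol
n(L) = 405.0 / 32.40 = 12.50 mol
n/ν → G: 3.549, L: 4.167; G is limiting.
n(B) produced = (1/1) × 3.549 = 3.549 mol
Step 2:
n(B) available = 3.549 mol
n(X) = 43.90 / 32.40 = 1.355 mol
n/ν → B: 1.183, X: 1.355; B is limiting.
n(J) = (1/3) × 3.549 = 1.183 mol
mass = 1.183 × 518.40 = 613.3 g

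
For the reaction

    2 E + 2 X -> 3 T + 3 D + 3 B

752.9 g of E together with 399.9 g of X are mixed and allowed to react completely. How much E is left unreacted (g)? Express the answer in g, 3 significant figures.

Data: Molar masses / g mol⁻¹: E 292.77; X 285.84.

n(E) = 752.9 / 292.77 = 2.572 mol
n(X) = 399.9 / 285.84 = 1.399 mol
n/ν for E = 2.572/2 = 1.286
n/ν for X = 1.399/2 = 0.6995
Smallest n/ν is X → limiting reagent.
E consumed = (2/2) × 1.399 = 1.399 mol
E remaining = 2.572 − 1.399 = 1.173 mol
mass = 1.173 × 292.77 = 343.4 g

343 g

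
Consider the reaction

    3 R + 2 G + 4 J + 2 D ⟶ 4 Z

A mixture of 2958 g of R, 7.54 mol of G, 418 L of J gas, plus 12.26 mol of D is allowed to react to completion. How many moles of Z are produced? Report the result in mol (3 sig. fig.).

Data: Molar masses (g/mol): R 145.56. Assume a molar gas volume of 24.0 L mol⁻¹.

15.1 mol

n(R) = 2958 / 145.56 = 20.32 mol
n(G) = 7.540 mol
n(J) = 418.0 / 24.0 = 17.42 mol
n(D) = 12.26 mol
n/ν for R = 20.32/3 = 6.773
n/ν for G = 7.540/2 = 3.770
n/ν for J = 17.42/4 = 4.355
n/ν for D = 12.26/2 = 6.130
Smallest n/ν is G → limiting reagent.
n(Z) = (4/2) × 7.540 = 15.08 mol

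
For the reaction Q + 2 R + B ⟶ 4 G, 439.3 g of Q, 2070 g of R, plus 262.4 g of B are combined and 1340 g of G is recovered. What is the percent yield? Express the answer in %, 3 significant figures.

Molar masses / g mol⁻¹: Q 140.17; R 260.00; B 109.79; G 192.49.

72.8 %

n(Q) = 439.3 / 140.17 = 3.134 mol
n(R) = 2070 / 260.00 = 7.962 mol
n(B) = 262.4 / 109.79 = 2.390 mol
n/ν for Q = 3.134/1 = 3.134
n/ν for R = 7.962/2 = 3.981
n/ν for B = 2.390/1 = 2.390
Smallest n/ν is B → limiting reagent.
theoretical n(G) = (4/1) × 2.390 = 9.560 mol → 1840 g
% yield = 1340 / 1840 × 100 = 72.83 %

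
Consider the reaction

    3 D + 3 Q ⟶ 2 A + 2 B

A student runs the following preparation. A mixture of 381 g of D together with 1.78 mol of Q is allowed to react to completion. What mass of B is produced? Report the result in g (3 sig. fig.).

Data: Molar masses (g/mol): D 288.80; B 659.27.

n(D) = 381.0 / 288.80 = 1.319 mol
n(Q) = 1.780 mol
n/ν → D: 0.4397, Q: 0.5933; D is limiting.
n(B) = (2/3) × 1.319 = 0.8793 mol
mass = 0.8793 × 659.27 = 579.7 g

580 g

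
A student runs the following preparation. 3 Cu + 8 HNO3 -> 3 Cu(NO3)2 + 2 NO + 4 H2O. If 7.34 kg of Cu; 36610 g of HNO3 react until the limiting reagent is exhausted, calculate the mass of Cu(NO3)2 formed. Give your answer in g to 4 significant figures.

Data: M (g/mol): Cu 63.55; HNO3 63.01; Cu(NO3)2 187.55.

21660 g

n(Cu) = 7.340×1000 / 63.55 = 115.5 mol
n(HNO3) = 36610 / 63.01 = 581.0 mol
n/ν for Cu = 115.5/3 = 38.50
n/ν for HNO3 = 581.0/8 = 72.63
Smallest n/ν is Cu → limiting reagent.
n(Cu(NO3)2) = (3/3) × 115.5 = 115.5 mol
mass = 115.5 × 187.55 = 21660 g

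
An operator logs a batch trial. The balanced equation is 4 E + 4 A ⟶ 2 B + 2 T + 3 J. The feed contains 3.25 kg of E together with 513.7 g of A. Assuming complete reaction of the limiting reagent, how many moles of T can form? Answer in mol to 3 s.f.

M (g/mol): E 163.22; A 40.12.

6.40 mol

n(E) = 3.250×1000 / 163.22 = 19.91 mol
n(A) = 513.7 / 40.12 = 12.80 mol
n/ν → E: 4.978, A: 3.200; A is limiting.
n(T) = (2/4) × 12.80 = 6.400 mol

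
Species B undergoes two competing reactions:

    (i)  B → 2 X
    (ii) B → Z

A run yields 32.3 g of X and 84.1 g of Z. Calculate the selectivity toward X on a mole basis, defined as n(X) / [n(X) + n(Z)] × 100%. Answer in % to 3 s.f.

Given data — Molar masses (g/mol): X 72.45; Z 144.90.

n(X) = 32.3 / 72.45 = 0.4458 mol
n(Z) = 84.1 / 144.90 = 0.5804 mol
selectivity = 0.4458/(0.4458+0.5804) × 100 = 43.44 %

43.4 %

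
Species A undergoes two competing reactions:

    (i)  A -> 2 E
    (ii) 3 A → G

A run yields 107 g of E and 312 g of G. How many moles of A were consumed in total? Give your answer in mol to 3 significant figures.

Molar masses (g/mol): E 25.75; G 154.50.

8.14 mol

n(E) = 107 / 25.75 = 4.155 mol
n(G) = 312 / 154.50 = 2.019 mol
n(A) via (i) = (1/2)×4.155 = 2.078 mol
n(A) via (ii) = (3/1)×2.019 = 6.057 mol
total n(A) = 2.078 + 6.057 = 8.135 mol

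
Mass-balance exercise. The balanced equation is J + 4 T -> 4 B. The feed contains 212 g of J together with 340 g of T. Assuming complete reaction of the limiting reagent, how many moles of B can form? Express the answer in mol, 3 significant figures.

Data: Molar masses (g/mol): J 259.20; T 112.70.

n(J) = 212.0 / 259.20 = 0.8179 mol
n(T) = 340.0 / 112.70 = 3.017 mol
n/ν → J: 0.8179, T: 0.7543; T is limiting.
n(B) = (4/4) × 3.017 = 3.017 mol

3.02 mol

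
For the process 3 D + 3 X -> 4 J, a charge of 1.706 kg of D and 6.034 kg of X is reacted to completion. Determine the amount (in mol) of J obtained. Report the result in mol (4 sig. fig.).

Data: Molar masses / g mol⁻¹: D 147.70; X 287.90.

15.40 mol

n(D) = 1.706×1000 / 147.70 = 11.55 mol
n(X) = 6.034×1000 / 287.90 = 20.96 mol
n/ν for D = 11.55/3 = 3.850
n/ν for X = 20.96/3 = 6.987
Smallest n/ν is D → limiting reagent.
n(J) = (4/3) × 11.55 = 15.40 mol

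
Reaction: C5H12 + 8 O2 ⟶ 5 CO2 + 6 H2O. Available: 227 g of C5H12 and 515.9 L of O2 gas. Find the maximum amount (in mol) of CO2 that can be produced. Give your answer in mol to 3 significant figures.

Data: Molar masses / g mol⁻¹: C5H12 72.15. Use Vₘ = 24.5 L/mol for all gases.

13.2 mol

n(C5H12) = 227.0 / 72.15 = 3.146 mol
n(O2) = 515.9 / 24.5 = 21.06 mol
n/ν → C5H12: 3.146, O2: 2.633; O2 is limiting.
n(CO2) = (5/8) × 21.06 = 13.16 mol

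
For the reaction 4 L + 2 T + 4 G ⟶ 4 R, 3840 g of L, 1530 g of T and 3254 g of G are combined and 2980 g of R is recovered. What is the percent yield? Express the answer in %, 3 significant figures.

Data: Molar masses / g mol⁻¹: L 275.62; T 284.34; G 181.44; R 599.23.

46.2 %

n(L) = 3840 / 275.62 = 13.93 mol
n(T) = 1530 / 284.34 = 5.381 mol
n(G) = 3254 / 181.44 = 17.93 mol
n/ν for L = 13.93/4 = 3.483
n/ν for T = 5.381/2 = 2.691
n/ν for G = 17.93/4 = 4.483
Smallest n/ν is T → limiting reagent.
theoretical n(R) = (4/2) × 5.381 = 10.76 mol → 6448 g
% yield = 2980 / 6448 × 100 = 46.22 %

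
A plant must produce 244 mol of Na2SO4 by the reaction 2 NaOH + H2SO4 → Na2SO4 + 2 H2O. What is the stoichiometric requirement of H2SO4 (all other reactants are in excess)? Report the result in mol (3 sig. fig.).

n(Na2SO4) = 244.0 mol
n(H2SO4) = (1/1) × 244.0 = 244.0 mol

244 mol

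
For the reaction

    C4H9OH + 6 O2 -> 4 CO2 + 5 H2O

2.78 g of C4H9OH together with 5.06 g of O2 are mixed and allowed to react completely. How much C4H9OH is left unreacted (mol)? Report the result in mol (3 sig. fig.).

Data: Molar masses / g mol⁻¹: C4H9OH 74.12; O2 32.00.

n(C4H9OH) = 2.780 / 74.12 = 0.03751 mol
n(O2) = 5.060 / 32.00 = 0.1581 mol
n/ν for C4H9OH = 0.03751/1 = 0.03751
n/ν for O2 = 0.1581/6 = 0.02635
Smallest n/ν is O2 → limiting reagent.
C4H9OH consumed = (1/6) × 0.1581 = 0.02635 mol
C4H9OH remaining = 0.03751 − 0.02635 = 0.01116 mol

0.0112 mol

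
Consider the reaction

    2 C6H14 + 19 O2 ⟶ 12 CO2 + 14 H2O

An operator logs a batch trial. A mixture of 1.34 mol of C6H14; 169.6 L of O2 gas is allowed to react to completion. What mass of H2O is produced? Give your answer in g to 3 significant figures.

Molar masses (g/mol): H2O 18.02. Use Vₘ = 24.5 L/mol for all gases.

91.9 g

n(C6H14) = 1.340 mol
n(O2) = 169.6 / 24.5 = 6.922 mol
n/ν → C6H14: 0.6700, O2: 0.3643; O2 is limiting.
n(H2O) = (14/19) × 6.922 = 5.100 mol
mass = 5.100 × 18.02 = 91.90 g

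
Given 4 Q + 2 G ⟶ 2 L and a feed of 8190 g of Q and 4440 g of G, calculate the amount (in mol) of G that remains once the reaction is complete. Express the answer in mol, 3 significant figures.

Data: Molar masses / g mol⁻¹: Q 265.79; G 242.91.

2.87 mol

n(Q) = 8190 / 265.79 = 30.81 mol
n(G) = 4440 / 242.91 = 18.28 mol
n/ν → Q: 7.703, G: 9.140; Q is limiting.
G consumed = (2/4) × 30.81 = 15.41 mol
G remaining = 18.28 − 15.41 = 2.870 mol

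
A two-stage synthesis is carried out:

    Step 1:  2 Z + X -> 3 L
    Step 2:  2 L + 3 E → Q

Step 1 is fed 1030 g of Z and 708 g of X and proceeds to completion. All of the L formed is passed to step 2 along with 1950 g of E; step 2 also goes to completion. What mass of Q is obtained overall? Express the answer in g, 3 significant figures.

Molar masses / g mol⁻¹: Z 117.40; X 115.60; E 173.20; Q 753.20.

2830 g

Step 1:
n(Z) = 1030 / 117.40 = 8.773 mol
n(X) = 708.0 / 115.60 = 6.125 mol
n/ν for Z = 8.773/2 = 4.387
n/ν for X = 6.125/1 = 6.125
Smallest n/ν is Z → limiting reagent.
n(L) produced = (3/2) × 8.773 = 13.16 mol
Step 2:
n(L) available = 13.16 mol
n(E) = 1950 / 173.20 = 11.26 mol
n/ν for L = 13.16/2 = 6.580
n/ν for E = 11.26/3 = 3.753
Smallest n/ν is E → limiting reagent.
n(Q) = (1/3) × 11.26 = 3.753 mol
mass = 3.753 × 753.20 = 2827 g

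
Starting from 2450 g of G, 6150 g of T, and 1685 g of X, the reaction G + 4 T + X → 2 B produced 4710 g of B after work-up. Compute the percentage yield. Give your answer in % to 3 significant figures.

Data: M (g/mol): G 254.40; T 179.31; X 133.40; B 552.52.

n(G) = 2450 / 254.40 = 9.631 mol
n(T) = 6150 / 179.31 = 34.30 mol
n(X) = 1685 / 133.40 = 12.63 mol
n/ν for G = 9.631/1 = 9.631
n/ν for T = 34.30/4 = 8.575
n/ν for X = 12.63/1 = 12.63
Smallest n/ν is T → limiting reagent.
theoretical n(B) = (2/4) × 34.30 = 17.15 mol → 9476 g
% yield = 4710 / 9476 × 100 = 49.70 %

49.7 %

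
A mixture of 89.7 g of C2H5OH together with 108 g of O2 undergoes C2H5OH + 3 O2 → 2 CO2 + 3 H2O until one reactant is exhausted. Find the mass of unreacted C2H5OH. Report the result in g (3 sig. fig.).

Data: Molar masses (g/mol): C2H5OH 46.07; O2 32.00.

37.9 g

n(C2H5OH) = 89.70 / 46.07 = 1.947 mol
n(O2) = 108.0 / 32.00 = 3.375 mol
n/ν for C2H5OH = 1.947/1 = 1.947
n/ν for O2 = 3.375/3 = 1.125
Smallest n/ν is O2 → limiting reagent.
C2H5OH consumed = (1/3) × 3.375 = 1.125 mol
C2H5OH remaining = 1.947 − 1.125 = 0.8220 mol
mass = 0.8220 × 46.07 = 37.87 g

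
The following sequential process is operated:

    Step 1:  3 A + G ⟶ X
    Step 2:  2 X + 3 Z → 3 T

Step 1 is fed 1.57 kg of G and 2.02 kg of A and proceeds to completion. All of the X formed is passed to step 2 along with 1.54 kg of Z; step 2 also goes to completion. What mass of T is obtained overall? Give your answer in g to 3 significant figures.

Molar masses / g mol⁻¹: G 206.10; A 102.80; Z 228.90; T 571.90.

Step 1:
n(G) = 1.570×1000 / 206.10 = 7.618 mol
n(A) = 2.020×1000 / 102.80 = 19.65 mol
n/ν for G = 7.618/1 = 7.618
n/ν for A = 19.65/3 = 6.550
Smallest n/ν is A → limiting reagent.
n(X) produced = (1/3) × 19.65 = 6.550 mol
Step 2:
n(X) available = 6.550 mol
n(Z) = 1.540×1000 / 228.90 = 6.728 mol
n/ν for X = 6.550/2 = 3.275
n/ν for Z = 6.728/3 = 2.243
Smallest n/ν is Z → limiting reagent.
n(T) = (3/3) × 6.728 = 6.728 mol
mass = 6.728 × 571.90 = 3848 g

3850 g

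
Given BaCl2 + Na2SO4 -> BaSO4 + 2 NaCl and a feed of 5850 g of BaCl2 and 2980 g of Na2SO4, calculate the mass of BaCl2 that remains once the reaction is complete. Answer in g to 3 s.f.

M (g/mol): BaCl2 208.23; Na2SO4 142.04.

n(BaCl2) = 5850 / 208.23 = 28.09 mol
n(Na2SO4) = 2980 / 142.04 = 20.98 mol
n/ν for BaCl2 = 28.09/1 = 28.09
n/ν for Na2SO4 = 20.98/1 = 20.98
Smallest n/ν is Na2SO4 → limiting reagent.
BaCl2 consumed = (1/1) × 20.98 = 20.98 mol
BaCl2 remaining = 28.09 − 20.98 = 7.110 mol
mass = 7.110 × 208.23 = 1481 g

1480 g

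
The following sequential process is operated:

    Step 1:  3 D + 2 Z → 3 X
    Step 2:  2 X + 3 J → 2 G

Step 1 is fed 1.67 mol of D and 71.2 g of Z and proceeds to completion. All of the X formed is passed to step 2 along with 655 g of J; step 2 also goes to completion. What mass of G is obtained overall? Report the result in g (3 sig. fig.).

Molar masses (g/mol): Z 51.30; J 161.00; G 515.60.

Step 1:
n(D) = 1.670 mol
n(Z) = 71.20 / 51.30 = 1.388 mol
n/ν for D = 1.670/3 = 0.5567
n/ν for Z = 1.388/2 = 0.6940
Smallest n/ν is D → limiting reagent.
n(X) produced = (3/3) × 1.670 = 1.670 mol
Step 2:
n(X) available = 1.670 mol
n(J) = 655.0 / 161.00 = 4.068 mol
n/ν for X = 1.670/2 = 0.8350
n/ν for J = 4.068/3 = 1.356
Smallest n/ν is X → limiting reagent.
n(G) = (2/2) × 1.670 = 1.670 mol
mass = 1.670 × 515.60 = 861.1 g

861 g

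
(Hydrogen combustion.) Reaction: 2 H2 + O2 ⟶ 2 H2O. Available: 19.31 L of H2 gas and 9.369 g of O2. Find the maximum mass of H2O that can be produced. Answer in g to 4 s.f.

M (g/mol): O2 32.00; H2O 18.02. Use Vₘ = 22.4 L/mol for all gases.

n(H2) = 19.31 / 22.4 = 0.8621 mol
n(O2) = 9.369 / 32.00 = 0.2928 mol
n/ν → H2: 0.4311, O2: 0.2928; O2 is limiting.
n(H2O) = (2/1) × 0.2928 = 0.5856 mol
mass = 0.5856 × 18.02 = 10.55 g

10.55 g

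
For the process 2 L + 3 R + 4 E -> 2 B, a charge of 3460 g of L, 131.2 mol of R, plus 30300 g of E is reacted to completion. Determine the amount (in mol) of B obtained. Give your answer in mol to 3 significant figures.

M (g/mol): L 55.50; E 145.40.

n(L) = 3460 / 55.50 = 62.34 mol
n(R) = 131.2 mol
n(E) = 30300 / 145.40 = 208.4 mol
n/ν → L: 31.17, R: 43.73, E: 52.10; L is limiting.
n(B) = (2/2) × 62.34 = 62.34 mol

62.3 mol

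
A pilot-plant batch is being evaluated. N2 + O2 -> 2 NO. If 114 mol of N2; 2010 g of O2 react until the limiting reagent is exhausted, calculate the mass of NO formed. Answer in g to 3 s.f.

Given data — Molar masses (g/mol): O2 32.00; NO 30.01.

n(N2) = 114.0 mol
n(O2) = 2010 / 32.00 = 62.81 mol
n/ν for N2 = 114.0/1 = 114.0
n/ν for O2 = 62.81/1 = 62.81
Smallest n/ν is O2 → limiting reagent.
n(NO) = (2/1) × 62.81 = 125.6 mol
mass = 125.6 × 30.01 = 3769 g

3770 g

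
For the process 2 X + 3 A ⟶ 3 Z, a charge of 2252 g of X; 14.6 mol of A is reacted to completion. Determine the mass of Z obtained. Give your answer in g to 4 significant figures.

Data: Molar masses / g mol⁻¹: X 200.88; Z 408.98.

5971 g

n(X) = 2252 / 200.88 = 11.21 mol
n(A) = 14.60 mol
n/ν → X: 5.605, A: 4.867; A is limiting.
n(Z) = (3/3) × 14.60 = 14.60 mol
mass = 14.60 × 408.98 = 5971 g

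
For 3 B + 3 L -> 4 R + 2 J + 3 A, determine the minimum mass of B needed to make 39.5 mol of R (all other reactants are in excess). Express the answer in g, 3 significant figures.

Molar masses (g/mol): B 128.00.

n(R) = 39.50 mol
n(B) = (3/4) × 39.50 = 29.63 mol
mass = 29.63 × 128.00 = 3793 g

3790 g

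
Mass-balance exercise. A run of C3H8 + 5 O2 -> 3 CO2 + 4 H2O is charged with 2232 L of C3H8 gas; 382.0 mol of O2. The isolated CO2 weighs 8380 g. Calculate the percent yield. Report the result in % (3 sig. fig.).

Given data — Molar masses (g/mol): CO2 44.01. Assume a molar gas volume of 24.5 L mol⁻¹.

83.1 %

n(C3H8) = 2232 / 24.5 = 91.10 mol
n(O2) = 382.0 mol
n/ν → C3H8: 91.10, O2: 76.40; O2 is limiting.
theoretical n(CO2) = (3/5) × 382.0 = 229.2 mol → 10090 g
% yield = 8380 / 10090 × 100 = 83.05 %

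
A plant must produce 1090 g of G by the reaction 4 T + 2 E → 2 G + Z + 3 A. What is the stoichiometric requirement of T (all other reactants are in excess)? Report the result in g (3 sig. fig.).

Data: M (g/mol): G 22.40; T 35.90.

n(G) = 1090 / 22.40 = 48.66 mol
n(T) = (4/2) × 48.66 = 97.32 mol
mass = 97.32 × 35.90 = 3494 g

3490 g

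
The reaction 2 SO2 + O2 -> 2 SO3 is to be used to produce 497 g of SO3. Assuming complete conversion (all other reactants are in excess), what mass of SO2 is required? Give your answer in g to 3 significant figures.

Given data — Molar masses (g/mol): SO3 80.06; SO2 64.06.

n(SO3) = 497 / 80.06 = 6.208 mol
n(SO2) = (2/2) × 6.208 = 6.208 mol
mass = 6.208 × 64.06 = 397.7 g

398 g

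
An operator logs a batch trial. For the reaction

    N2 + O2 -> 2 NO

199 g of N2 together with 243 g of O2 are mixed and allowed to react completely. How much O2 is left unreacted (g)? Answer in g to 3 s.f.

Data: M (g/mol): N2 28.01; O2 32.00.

15.7 g

n(N2) = 199.0 / 28.01 = 7.105 mol
n(O2) = 243.0 / 32.00 = 7.594 mol
n/ν for N2 = 7.105/1 = 7.105
n/ν for O2 = 7.594/1 = 7.594
Smallest n/ν is N2 → limiting reagent.
O2 consumed = (1/1) × 7.105 = 7.105 mol
O2 remaining = 7.594 − 7.105 = 0.4890 mol
mass = 0.4890 × 32.00 = 15.65 g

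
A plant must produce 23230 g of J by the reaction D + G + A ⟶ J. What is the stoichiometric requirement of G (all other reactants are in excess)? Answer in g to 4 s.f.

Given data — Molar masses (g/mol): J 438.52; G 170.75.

9045 g

n(J) = 23230 / 438.52 = 52.97 mol
n(G) = (1/1) × 52.97 = 52.97 mol
mass = 52.97 × 170.75 = 9045 g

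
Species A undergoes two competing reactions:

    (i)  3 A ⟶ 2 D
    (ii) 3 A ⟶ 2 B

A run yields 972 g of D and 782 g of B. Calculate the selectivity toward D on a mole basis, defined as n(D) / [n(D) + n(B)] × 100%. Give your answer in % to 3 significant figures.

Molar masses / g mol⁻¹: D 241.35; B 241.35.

n(D) = 972 / 241.35 = 4.027 mol
n(B) = 782 / 241.35 = 3.240 mol
selectivity = 4.027/(4.027+3.240) × 100 = 55.41 %

55.4 %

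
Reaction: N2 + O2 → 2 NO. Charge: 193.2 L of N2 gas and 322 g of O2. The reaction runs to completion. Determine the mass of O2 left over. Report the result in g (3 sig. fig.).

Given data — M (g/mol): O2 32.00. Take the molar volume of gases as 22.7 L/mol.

n(N2) = 193.2 / 22.7 = 8.511 mol
n(O2) = 322.0 / 32.00 = 10.06 mol
n/ν → N2: 8.511, O2: 10.06; N2 is limiting.
O2 consumed = (1/1) × 8.511 = 8.511 mol
O2 remaining = 10.06 − 8.511 = 1.549 mol
mass = 1.549 × 32.00 = 49.57 g

49.6 g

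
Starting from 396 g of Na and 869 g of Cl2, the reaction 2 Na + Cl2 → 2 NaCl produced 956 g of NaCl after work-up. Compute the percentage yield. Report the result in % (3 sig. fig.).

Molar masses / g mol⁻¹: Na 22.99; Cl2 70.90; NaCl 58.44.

n(Na) = 396.0 / 22.99 = 17.22 mol
n(Cl2) = 869.0 / 70.90 = 12.26 mol
n/ν for Na = 17.22/2 = 8.610
n/ν for Cl2 = 12.26/1 = 12.26
Smallest n/ν is Na → limiting reagent.
theoretical n(NaCl) = (2/2) × 17.22 = 17.22 mol → 1006 g
% yield = 956 / 1006 × 100 = 95.03 %

95.0 %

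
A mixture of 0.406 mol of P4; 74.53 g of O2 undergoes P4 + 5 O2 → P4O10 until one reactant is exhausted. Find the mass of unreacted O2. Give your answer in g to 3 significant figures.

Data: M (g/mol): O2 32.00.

n(P4) = 0.4060 mol
n(O2) = 74.53 / 32.00 = 2.329 mol
n/ν for P4 = 0.4060/1 = 0.4060
n/ν for O2 = 2.329/5 = 0.4658
Smallest n/ν is P4 → limiting reagent.
O2 consumed = (5/1) × 0.4060 = 2.030 mol
O2 remaining = 2.329 − 2.030 = 0.2990 mol
mass = 0.2990 × 32.00 = 9.568 g

9.57 g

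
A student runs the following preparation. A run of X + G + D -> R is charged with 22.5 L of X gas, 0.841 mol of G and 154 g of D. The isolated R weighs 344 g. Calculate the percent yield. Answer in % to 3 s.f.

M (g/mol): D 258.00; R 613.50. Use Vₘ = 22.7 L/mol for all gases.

n(X) = 22.50 / 22.7 = 0.9912 mol
n(G) = 0.8410 mol
n(D) = 154.0 / 258.00 = 0.5969 mol
n/ν for X = 0.9912/1 = 0.9912
n/ν for G = 0.8410/1 = 0.8410
n/ν for D = 0.5969/1 = 0.5969
Smallest n/ν is D → limiting reagent.
theoretical n(R) = (1/1) × 0.5969 = 0.5969 mol → 366.2 g
% yield = 344 / 366.2 × 100 = 93.94 %

93.9 %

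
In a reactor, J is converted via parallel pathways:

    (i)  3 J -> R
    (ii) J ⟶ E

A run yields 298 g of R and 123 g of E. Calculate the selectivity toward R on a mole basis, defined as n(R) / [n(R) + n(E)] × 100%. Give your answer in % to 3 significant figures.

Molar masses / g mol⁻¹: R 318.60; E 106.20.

n(R) = 298 / 318.60 = 0.9353 mol
n(E) = 123 / 106.20 = 1.158 mol
selectivity = 0.9353/(0.9353+1.158) × 100 = 44.68 %

44.7 %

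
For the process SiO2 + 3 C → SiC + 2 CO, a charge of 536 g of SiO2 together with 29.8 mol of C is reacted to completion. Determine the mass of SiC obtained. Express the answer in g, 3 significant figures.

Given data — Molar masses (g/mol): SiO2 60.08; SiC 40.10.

n(SiO2) = 536.0 / 60.08 = 8.921 mol
n(C) = 29.80 mol
n/ν for SiO2 = 8.921/1 = 8.921
n/ν for C = 29.80/3 = 9.933
Smallest n/ν is SiO2 → limiting reagent.
n(SiC) = (1/1) × 8.921 = 8.921 mol
mass = 8.921 × 40.10 = 357.7 g

358 g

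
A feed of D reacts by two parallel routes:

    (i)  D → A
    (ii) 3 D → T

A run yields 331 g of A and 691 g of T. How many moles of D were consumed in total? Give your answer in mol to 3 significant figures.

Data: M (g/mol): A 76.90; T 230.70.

13.3 mol

n(A) = 331 / 76.90 = 4.304 mol
n(T) = 691 / 230.70 = 2.995 mol
n(D) via (i) = (1/1)×4.304 = 4.304 mol
n(D) via (ii) = (3/1)×2.995 = 8.985 mol
total n(D) = 4.304 + 8.985 = 13.29 mol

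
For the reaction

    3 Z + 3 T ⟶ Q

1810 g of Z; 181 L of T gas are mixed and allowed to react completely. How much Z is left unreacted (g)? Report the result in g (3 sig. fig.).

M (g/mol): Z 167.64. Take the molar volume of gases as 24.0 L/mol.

546 g

n(Z) = 1810 / 167.64 = 10.80 mol
n(T) = 181.0 / 24.0 = 7.542 mol
n/ν for Z = 10.80/3 = 3.600
n/ν for T = 7.542/3 = 2.514
Smallest n/ν is T → limiting reagent.
Z consumed = (3/3) × 7.542 = 7.542 mol
Z remaining = 10.80 − 7.542 = 3.258 mol
mass = 3.258 × 167.64 = 546.2 g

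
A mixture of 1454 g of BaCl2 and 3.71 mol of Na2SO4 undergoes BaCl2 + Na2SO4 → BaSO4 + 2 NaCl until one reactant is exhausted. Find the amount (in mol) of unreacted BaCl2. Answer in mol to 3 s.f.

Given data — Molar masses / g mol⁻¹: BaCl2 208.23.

n(BaCl2) = 1454 / 208.23 = 6.983 mol
n(Na2SO4) = 3.710 mol
n/ν for BaCl2 = 6.983/1 = 6.983
n/ν for Na2SO4 = 3.710/1 = 3.710
Smallest n/ν is Na2SO4 → limiting reagent.
BaCl2 consumed = (1/1) × 3.710 = 3.710 mol
BaCl2 remaining = 6.983 − 3.710 = 3.273 mol

3.27 mol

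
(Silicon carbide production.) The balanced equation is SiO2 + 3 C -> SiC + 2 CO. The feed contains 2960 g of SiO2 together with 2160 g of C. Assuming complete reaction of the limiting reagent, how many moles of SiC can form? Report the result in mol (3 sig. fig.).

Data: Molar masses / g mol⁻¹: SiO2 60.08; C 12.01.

49.3 mol

n(SiO2) = 2960 / 60.08 = 49.27 mol
n(C) = 2160 / 12.01 = 179.9 mol
n/ν for SiO2 = 49.27/1 = 49.27
n/ν for C = 179.9/3 = 59.97
Smallest n/ν is SiO2 → limiting reagent.
n(SiC) = (1/1) × 49.27 = 49.27 mol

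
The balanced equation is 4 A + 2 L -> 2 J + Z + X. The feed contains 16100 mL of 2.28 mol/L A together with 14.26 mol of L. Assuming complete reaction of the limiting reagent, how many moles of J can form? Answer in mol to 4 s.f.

n(A) = 2.28 × 16100/1000 = 36.71 mol
n(L) = 14.26 mol
n/ν for A = 36.71/4 = 9.178
n/ν for L = 14.26/2 = 7.130
Smallest n/ν is L → limiting reagent.
n(J) = (2/2) × 14.26 = 14.26 mol

14.26 mol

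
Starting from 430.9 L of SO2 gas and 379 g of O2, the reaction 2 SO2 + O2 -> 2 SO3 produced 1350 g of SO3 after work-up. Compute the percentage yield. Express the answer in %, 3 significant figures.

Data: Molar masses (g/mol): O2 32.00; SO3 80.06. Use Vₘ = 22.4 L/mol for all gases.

87.7 %

n(SO2) = 430.9 / 22.4 = 19.24 mol
n(O2) = 379.0 / 32.00 = 11.84 mol
n/ν → SO2: 9.620, O2: 11.84; SO2 is limiting.
theoretical n(SO3) = (2/2) × 19.24 = 19.24 mol → 1540 g
% yield = 1350 / 1540 × 100 = 87.66 %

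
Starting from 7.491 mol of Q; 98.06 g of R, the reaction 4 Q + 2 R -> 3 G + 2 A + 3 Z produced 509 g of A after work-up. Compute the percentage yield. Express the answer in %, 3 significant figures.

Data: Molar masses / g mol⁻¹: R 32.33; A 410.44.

40.9 %

n(Q) = 7.491 mol
n(R) = 98.06 / 32.33 = 3.033 mol
n/ν for Q = 7.491/4 = 1.873
n/ν for R = 3.033/2 = 1.517
Smallest n/ν is R → limiting reagent.
theoretical n(A) = (2/2) × 3.033 = 3.033 mol → 1245 g
% yield = 509 / 1245 × 100 = 40.88 %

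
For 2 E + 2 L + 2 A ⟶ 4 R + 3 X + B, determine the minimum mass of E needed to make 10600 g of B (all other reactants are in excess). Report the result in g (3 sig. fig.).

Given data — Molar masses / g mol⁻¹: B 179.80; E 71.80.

n(B) = 10600 / 179.80 = 58.95 mol
n(E) = (2/1) × 58.95 = 117.9 mol
mass = 117.9 × 71.80 = 8465 g

8470 g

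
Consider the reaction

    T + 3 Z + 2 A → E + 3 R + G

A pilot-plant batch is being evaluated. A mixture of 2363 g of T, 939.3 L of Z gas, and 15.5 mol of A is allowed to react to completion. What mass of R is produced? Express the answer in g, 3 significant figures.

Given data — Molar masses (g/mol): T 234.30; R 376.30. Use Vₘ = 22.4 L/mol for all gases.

n(T) = 2363 / 234.30 = 10.09 mol
n(Z) = 939.3 / 22.4 = 41.93 mol
n(A) = 15.50 mol
n/ν → T: 10.09, Z: 13.98, A: 7.750; A is limiting.
n(R) = (3/2) × 15.50 = 23.25 mol
mass = 23.25 × 376.30 = 8749 g

8750 g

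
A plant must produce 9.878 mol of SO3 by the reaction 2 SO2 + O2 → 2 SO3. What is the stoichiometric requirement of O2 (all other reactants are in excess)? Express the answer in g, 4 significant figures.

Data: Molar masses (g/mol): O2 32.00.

158.0 g

n(SO3) = 9.878 mol
n(O2) = (1/2) × 9.878 = 4.939 mol
mass = 4.939 × 32.00 = 158.0 g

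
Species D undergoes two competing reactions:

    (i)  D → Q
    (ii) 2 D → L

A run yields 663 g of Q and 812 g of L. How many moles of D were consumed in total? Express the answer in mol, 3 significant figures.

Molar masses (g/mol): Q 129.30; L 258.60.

11.4 mol

n(Q) = 663 / 129.30 = 5.128 mol
n(L) = 812 / 258.60 = 3.140 mol
n(D) via (i) = (1/1)×5.128 = 5.128 mol
n(D) via (ii) = (2/1)×3.140 = 6.280 mol
total n(D) = 5.128 + 6.280 = 11.41 mol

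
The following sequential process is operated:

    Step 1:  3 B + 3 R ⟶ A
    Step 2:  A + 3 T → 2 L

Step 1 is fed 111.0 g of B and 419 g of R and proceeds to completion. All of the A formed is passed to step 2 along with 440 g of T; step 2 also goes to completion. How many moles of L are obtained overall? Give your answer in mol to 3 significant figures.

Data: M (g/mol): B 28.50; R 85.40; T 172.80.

Step 1:
n(B) = 111.0 / 28.50 = 3.895 mol
n(R) = 419.0 / 85.40 = 4.906 mol
n/ν → B: 1.298, R: 1.635; B is limiting.
n(A) produced = (1/3) × 3.895 = 1.298 mol
Step 2:
n(A) available = 1.298 mol
n(T) = 440.0 / 172.80 = 2.546 mol
n/ν → A: 1.298, T: 0.8487; T is limiting.
n(L) = (2/3) × 2.546 = 1.697 mol

1.70 mol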